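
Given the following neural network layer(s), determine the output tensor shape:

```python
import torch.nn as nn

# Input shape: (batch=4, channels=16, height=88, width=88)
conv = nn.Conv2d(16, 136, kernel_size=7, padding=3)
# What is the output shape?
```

Input: (4, 16, 88, 88) -> Output: (4, 136, 88, 88)

Answer: (4, 136, 88, 88)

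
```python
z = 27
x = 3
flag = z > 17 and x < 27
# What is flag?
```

Trace:
`z = 27` → z = 27
`x = 3` → x = 3
`flag = z > 17 and x < 27` → flag = True
So flag = True

Answer: True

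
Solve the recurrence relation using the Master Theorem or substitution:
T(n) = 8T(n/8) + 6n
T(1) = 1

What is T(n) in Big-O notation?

By Master Theorem: a=8, b=8, f(n)=6n. Since log_8(8) = 1 and f(n) = Θ(n^1), Case 2 applies. T(n) = O(n log n).

Answer: O(n log n)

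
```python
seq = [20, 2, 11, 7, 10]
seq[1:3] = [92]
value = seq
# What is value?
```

Trace:
`seq = [20, 2, 11, 7, 10]` → seq = [20, 2, 11, 7, 10]
`seq[1:3] = [92]` → seq = [20, 92, 7, 10]
`value = seq` → value = [20, 92, 7, 10]
So value = [20, 92, 7, 10]

Answer: [20, 92, 7, 10]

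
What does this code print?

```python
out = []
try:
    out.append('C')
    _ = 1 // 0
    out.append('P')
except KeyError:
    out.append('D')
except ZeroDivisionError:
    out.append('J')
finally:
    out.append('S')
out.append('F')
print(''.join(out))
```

Execution trace: 'C' (try body) → 'J' (except ZeroDivisionError) → 'S' (finally) → 'F' (after the try/except). Output: CJSF

Answer: CJSF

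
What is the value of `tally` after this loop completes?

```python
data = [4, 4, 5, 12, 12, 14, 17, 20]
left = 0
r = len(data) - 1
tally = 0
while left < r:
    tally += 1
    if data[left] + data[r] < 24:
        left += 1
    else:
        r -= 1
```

Steps to find pair summing to 24
`tally` takes the values: 0 → 1 → 2 → 3 → 4 → 5 → 6 → 7

Answer: 7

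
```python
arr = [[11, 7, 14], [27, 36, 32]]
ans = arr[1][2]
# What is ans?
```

Trace:
`arr = [[11, 7, 14], [27, 36, 32]]` → arr = [[11, 7, 14], [27, 36, 32]]
`ans = arr[1][2]` → ans = 32
So ans = 32

Answer: 32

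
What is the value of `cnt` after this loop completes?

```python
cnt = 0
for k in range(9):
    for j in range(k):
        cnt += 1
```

Triangle number: 0+1+2+...+8
`cnt` takes the values: 0 → 1 → 2 → 3 → 4 → 5 → 6 → 7 → 8 → 9 → 10 → 11 → 12 → 13 → 14 → 15 → 16 → 17 → 18 → 19 → 20 → 21 → 22 → 23 → 24 → 25 → 26 → 27 → 28 → 29 → 30 → 31 → 32 → 33 → 34 → 35 → 36

Answer: 36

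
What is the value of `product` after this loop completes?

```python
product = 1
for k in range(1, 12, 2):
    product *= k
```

Product of 1, 3, 5, ... up to 11
`product` takes the values: 1 → 3 → 15 → 105 → 945 → 10395

Answer: 10395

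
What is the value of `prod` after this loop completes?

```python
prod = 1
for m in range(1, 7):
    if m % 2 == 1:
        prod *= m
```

Product of odd numbers 1 to 6
`prod` takes the values: 1 → 3 → 15

Answer: 15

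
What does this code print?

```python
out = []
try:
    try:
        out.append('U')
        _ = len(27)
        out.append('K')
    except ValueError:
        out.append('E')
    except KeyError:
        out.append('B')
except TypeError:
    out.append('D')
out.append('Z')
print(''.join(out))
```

Execution trace: 'U' (try body) → 'D' (outer except TypeError) → 'Z' (after the try/except). Output: UDZ

Answer: UDZ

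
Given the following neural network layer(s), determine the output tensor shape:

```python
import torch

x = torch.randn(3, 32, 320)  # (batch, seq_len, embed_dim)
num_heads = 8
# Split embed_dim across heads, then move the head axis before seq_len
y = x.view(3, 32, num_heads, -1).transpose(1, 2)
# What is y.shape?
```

Input: (3, 32, 320) -> head_dim = 320 // 8 = 40; after view: (3, 32, 8, 40) -> after transpose(1, 2): (3, 8, 32, 40) -> Output: (3, 8, 32, 40)

Answer: (3, 8, 32, 40)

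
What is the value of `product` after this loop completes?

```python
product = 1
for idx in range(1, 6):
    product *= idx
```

5! = 120
`product` takes the values: 1 → 2 → 6 → 24 → 120

Answer: 120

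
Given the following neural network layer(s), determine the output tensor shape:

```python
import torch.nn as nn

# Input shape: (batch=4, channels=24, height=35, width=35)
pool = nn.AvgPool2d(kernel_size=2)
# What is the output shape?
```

Input: (4, 24, 35, 35) -> Output: (4, 24, 17, 17)

Answer: (4, 24, 17, 17)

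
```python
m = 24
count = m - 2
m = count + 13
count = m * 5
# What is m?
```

Trace:
`m = 24` → m = 24
`count = m - 2` → count = 22
`m = count + 13` → m = 35
`count = m * 5` → count = 175
So m = 35

Answer: 35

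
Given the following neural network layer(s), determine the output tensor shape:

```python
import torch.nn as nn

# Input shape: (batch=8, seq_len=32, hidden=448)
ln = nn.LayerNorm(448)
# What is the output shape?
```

Input: (8, 32, 448) -> Output: (8, 32, 448)

Answer: (8, 32, 448)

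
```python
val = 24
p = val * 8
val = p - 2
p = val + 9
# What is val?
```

Trace:
`val = 24` → val = 24
`p = val * 8` → p = 192
`val = p - 2` → val = 190
`p = val + 9` → p = 199
So val = 190

Answer: 190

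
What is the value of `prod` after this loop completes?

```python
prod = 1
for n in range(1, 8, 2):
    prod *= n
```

Product of 1, 3, 5, ... up to 7
`prod` takes the values: 1 → 3 → 15 → 105

Answer: 105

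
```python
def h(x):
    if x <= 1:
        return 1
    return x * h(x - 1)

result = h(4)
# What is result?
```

h(4) = 4 * 3 * 2 * 1 = 24

Answer: 24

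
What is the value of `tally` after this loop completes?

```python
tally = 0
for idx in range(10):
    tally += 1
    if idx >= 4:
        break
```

Loop breaks when idx reaches 4, tally is 5
`tally` takes the values: 0 → 1 → 2 → 3 → 4 → 5

Answer: 5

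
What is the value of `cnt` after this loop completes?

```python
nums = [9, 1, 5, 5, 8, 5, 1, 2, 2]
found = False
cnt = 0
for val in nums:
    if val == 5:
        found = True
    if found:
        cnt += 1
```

Count elements after first 5 in [9, 1, 5, 5, 8, 5, 1, 2, 2]
`cnt` takes the values: 0 → 1 → 2 → 3 → 4 → 5 → 6 → 7

Answer: 7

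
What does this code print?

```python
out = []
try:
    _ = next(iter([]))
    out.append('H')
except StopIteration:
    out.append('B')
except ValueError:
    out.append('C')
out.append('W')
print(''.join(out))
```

Execution trace: 'B' (except StopIteration) → 'W' (after the try/except). Output: BW

Answer: BW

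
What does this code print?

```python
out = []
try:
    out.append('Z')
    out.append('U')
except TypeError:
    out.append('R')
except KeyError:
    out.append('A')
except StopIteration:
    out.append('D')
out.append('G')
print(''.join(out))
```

Execution trace: 'Z' (try body) → 'U' (try body, no exception) → 'G' (after the try/except). Output: ZUG

Answer: ZUG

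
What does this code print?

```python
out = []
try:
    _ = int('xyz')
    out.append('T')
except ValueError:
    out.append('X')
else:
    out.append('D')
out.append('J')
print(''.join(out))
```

Execution trace: 'X' (except ValueError) → 'J' (after the try/except). Output: XJ

Answer: XJ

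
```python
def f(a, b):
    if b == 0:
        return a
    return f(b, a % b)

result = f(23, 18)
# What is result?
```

f(23, 18) -> f(18, 5) -> f(5, 3) -> f(3, 2) -> f(2, 1) -> f(1, 0) -> 1

Answer: 1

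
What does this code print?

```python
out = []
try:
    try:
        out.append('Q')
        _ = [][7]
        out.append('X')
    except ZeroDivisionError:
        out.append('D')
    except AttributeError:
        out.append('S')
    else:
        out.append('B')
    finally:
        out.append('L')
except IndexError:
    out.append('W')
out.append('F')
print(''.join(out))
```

Execution trace: 'Q' (try body) → 'L' (finally) → 'W' (outer except IndexError) → 'F' (after the try/except). Output: QLWF

Answer: QLWF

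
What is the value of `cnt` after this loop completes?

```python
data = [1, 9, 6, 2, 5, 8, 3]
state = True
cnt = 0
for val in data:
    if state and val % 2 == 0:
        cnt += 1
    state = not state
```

Count even values at even positions
`cnt` takes the values: 0 → 1

Answer: 1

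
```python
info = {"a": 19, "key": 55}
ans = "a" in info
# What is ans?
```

Trace:
`info = {"a": 19, "key": 55}` → info = {'a': 19, 'key': 55}
`ans = "a" in info` → ans = True
So ans = True

Answer: True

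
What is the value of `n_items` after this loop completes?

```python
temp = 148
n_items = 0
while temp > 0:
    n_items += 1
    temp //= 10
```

Count digits by repeated division by 10
`n_items` takes the values: 0 → 1 → 2 → 3

Answer: 3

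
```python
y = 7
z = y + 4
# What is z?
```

Trace:
`y = 7` → y = 7
`z = y + 4` → z = 11
So z = 11

Answer: 11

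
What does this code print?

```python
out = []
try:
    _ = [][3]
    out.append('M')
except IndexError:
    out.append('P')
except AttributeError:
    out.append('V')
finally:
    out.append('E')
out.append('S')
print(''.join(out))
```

Execution trace: 'P' (except IndexError) → 'E' (finally) → 'S' (after the try/except). Output: PES

Answer: PES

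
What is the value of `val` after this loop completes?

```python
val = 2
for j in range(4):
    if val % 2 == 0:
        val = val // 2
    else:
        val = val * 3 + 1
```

Collatz-style transformation from 2
`val` takes the values: 2 → 1 → 4 → 2 → 1

Answer: 1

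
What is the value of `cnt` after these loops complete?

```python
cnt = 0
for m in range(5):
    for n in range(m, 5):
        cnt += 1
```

Upper triangle: 5 + 4 + ... + 1
`cnt` takes the values: 0 → 1 → 2 → 3 → 4 → 5 → 6 → 7 → 8 → 9 → 10 → 11 → 12 → 13 → 14 → 15

Answer: 15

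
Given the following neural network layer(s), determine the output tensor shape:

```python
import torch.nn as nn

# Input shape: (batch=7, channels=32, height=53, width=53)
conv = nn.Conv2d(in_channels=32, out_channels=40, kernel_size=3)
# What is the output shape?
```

Input: (7, 32, 53, 53) -> Output: (7, 40, 51, 51)

Answer: (7, 40, 51, 51)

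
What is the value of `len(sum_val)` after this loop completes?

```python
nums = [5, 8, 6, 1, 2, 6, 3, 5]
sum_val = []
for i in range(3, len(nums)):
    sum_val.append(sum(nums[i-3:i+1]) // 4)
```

Number of 4-element averages
`sum_val` takes the values: [] → [5] → [5, 4] → [5, 4, 3] → [5, 4, 3, 3] → [5, 4, 3, 3, 4]
So `len(sum_val)` = 5

Answer: 5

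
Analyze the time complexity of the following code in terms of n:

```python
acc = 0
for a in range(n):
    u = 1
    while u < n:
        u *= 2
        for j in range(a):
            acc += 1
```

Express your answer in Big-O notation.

Each loop level contributes: n × log n × n. Multiplying the contributions gives O(n^2 log n).

Answer: O(n^2 log n)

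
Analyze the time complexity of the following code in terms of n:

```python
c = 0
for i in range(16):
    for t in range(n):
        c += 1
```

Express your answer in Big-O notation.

Each loop level contributes: 1 × n. Multiplying the contributions gives O(n).

Answer: O(n)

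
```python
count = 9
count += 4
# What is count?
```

Trace:
`count = 9` → count = 9
`count += 4` → count = 13
So count = 13

Answer: 13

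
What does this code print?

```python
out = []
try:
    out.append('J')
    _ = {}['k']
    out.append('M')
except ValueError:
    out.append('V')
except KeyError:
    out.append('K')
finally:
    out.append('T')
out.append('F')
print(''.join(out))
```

Execution trace: 'J' (try body) → 'K' (except KeyError) → 'T' (finally) → 'F' (after the try/except). Output: JKTF

Answer: JKTF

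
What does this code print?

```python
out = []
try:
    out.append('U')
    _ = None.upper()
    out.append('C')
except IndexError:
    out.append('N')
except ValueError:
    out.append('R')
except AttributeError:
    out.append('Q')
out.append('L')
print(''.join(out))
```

Execution trace: 'U' (try body) → 'Q' (except AttributeError) → 'L' (after the try/except). Output: UQL

Answer: UQL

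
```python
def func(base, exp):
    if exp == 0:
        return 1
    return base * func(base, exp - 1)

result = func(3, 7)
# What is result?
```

func(3, 7) = 3 * 3 * 3 * 3 * 3 * 3 * 3 = 2187

Answer: 2187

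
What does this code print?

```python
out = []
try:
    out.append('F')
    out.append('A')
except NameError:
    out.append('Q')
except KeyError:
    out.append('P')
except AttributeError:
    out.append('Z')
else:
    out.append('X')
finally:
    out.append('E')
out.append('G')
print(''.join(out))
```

Execution trace: 'F' (try body) → 'A' (try body, no exception) → 'X' (else) → 'E' (finally) → 'G' (after the try/except). Output: FAXEG

Answer: FAXEG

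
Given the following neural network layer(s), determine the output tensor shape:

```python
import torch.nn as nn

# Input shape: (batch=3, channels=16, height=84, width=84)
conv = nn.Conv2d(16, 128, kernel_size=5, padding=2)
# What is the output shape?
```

Input: (3, 16, 84, 84) -> Output: (3, 128, 84, 84)

Answer: (3, 128, 84, 84)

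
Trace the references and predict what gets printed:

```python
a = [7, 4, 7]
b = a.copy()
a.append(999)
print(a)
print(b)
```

Key concept: list.copy() creates independent copy.
Step by step:
`a = [7, 4, 7]` → a = [7, 4, 7]
`b = a.copy()` → b = [7, 4, 7]
`a.append(999)` → a = [7, 4, 7, 999]
`print(a)` → prints [7, 4, 7, 999]
`print(b)` → prints [7, 4, 7]

Answer:
[7, 4, 7, 999]
[7, 4, 7]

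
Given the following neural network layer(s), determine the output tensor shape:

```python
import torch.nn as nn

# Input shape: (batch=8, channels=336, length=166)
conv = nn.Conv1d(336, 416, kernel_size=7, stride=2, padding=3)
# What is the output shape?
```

Input: (8, 336, 166) -> Output: (8, 416, 83)

Answer: (8, 416, 83)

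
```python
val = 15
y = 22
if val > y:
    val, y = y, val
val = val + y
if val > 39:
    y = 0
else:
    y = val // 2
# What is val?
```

Trace:
`val = 15` → val = 15
`y = 22` → y = 22
`if val > y: ...` → val > y is False → no variable changes
`val = val + y` → val = 37
`if val > 39: ...` → val > 39 is False, take else branch → y = 18
So val = 37

Answer: 37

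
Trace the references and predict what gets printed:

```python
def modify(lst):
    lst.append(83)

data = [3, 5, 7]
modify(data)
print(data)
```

Key concept: function modifies passed list.
Step by step:
`data = [3, 5, 7]` → data = [3, 5, 7]
`modify(data)` → data = [3, 5, 7, 83]
`print(data)` → prints [3, 5, 7, 83]

Answer: [3, 5, 7, 83]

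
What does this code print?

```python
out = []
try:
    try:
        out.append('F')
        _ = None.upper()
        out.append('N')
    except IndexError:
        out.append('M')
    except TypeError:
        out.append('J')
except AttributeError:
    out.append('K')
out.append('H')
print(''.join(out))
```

Execution trace: 'F' (try body) → 'K' (outer except AttributeError) → 'H' (after the try/except). Output: FKH

Answer: FKH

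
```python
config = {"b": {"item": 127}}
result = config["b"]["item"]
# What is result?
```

Trace:
`config = {"b": {"item": 127}}` → config = {'b': {'item': 127}}
`result = config["b"]["item"]` → result = 127
So result = 127

Answer: 127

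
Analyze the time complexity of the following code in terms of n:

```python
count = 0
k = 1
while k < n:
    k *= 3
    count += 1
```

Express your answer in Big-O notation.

Each loop level contributes: log n. Multiplying the contributions gives O(log n).

Answer: O(log n)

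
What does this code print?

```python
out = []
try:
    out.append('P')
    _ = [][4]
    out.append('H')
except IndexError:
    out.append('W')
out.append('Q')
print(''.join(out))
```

Execution trace: 'P' (try body) → 'W' (except IndexError) → 'Q' (after the try/except). Output: PWQ

Answer: PWQ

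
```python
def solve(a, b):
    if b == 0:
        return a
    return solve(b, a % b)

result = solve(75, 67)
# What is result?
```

solve(75, 67) -> solve(67, 8) -> solve(8, 3) -> solve(3, 2) -> solve(2, 1) -> solve(1, 0) -> 1

Answer: 1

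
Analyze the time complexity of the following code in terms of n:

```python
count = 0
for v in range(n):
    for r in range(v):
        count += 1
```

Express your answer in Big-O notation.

Each loop level contributes: n × n. Multiplying the contributions gives O(n^2).

Answer: O(n^2)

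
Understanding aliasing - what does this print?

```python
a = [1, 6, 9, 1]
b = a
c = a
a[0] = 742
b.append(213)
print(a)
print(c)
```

Key concept: multiple aliases.
Step by step:
`a = [1, 6, 9, 1]` → a = [1, 6, 9, 1]
`b = a` → b = [1, 6, 9, 1] (same object as a)
`c = a` → c = [1, 6, 9, 1] (same object as a, b)
`a[0] = 742` → a = [742, 6, 9, 1] (same object as b, c); b = [742, 6, 9, 1] (same object as a, c); c = [742, 6, 9, 1] (same object as a, b)
`b.append(213)` → a = [742, 6, 9, 1, 213] (same object as b, c); b = [742, 6, 9, 1, 213] (same object as a, c); c = [742, 6, 9, 1, 213] (same object as a, b)
`print(a)` → prints [742, 6, 9, 1, 213]
`print(c)` → prints [742, 6, 9, 1, 213]

Answer:
[742, 6, 9, 1, 213]
[742, 6, 9, 1, 213]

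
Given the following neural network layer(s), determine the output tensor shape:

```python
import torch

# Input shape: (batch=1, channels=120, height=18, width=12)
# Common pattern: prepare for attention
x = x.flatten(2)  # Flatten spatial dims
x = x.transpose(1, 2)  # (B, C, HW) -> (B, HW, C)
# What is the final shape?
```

Input: (1, 120, 18, 12) -> after flatten(2): (1, 120, 216) -> Output: (1, 216, 120)

Answer: (1, 216, 120)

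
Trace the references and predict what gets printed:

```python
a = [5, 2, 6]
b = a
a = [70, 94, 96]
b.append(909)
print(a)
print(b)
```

Key concept: rebinding vs mutation: a is rebound to a new list, b still points at the original.
Step by step:
`a = [5, 2, 6]` → a = [5, 2, 6]
`b = a` → b = [5, 2, 6] (same object as a)
`a = [70, 94, 96]` → a = [70, 94, 96]
`b.append(909)` → b = [5, 2, 6, 909]
`print(a)` → prints [70, 94, 96]
`print(b)` → prints [5, 2, 6, 909]

Answer:
[70, 94, 96]
[5, 2, 6, 909]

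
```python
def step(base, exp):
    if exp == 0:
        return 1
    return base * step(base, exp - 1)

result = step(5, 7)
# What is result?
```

step(5, 7) = 5 * 5 * 5 * 5 * 5 * 5 * 5 = 78125

Answer: 78125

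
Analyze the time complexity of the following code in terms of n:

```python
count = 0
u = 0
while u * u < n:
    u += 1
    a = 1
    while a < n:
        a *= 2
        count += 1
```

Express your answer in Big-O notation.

Each loop level contributes: √n × log n. Multiplying the contributions gives O(√n log n).

Answer: O(√n log n)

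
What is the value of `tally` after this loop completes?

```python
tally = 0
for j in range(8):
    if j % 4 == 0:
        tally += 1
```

Count numbers divisible by 4 in range(8)
`tally` takes the values: 0 → 1 → 2

Answer: 2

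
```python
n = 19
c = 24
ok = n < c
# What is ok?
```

Trace:
`n = 19` → n = 19
`c = 24` → c = 24
`ok = n < c` → ok = True
So ok = True

Answer: True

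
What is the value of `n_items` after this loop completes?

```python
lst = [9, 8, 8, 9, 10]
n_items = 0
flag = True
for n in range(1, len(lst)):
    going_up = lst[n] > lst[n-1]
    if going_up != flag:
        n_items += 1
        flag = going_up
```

Count direction changes in [9, 8, 8, 9, 10]
`n_items` takes the values: 0 → 1 → 2

Answer: 2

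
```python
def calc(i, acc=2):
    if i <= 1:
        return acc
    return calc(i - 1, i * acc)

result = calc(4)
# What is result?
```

Accumulator trace (n, acc): (4, 2) -> (3, 8) -> (2, 24) -> (1, 48) -> return 48

Answer: 48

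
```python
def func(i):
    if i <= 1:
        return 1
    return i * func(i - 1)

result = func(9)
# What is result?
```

func(9) = 9 * 8 * 7 * 6 * 5 * 4 * 3 * 2 * 1 = 362880

Answer: 362880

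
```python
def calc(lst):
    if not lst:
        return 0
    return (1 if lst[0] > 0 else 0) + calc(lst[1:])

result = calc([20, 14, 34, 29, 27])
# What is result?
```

Count of positive elements in [20, 14, 34, 29, 27] = 5

Answer: 5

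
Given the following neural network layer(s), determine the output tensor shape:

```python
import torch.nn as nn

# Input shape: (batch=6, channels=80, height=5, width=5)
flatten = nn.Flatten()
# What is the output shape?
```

Input: (6, 80, 5, 5) -> Output: (6, 2000)

Answer: (6, 2000)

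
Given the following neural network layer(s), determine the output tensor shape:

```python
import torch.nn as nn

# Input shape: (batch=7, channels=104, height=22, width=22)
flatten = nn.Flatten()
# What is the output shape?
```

Input: (7, 104, 22, 22) -> Output: (7, 50336)

Answer: (7, 50336)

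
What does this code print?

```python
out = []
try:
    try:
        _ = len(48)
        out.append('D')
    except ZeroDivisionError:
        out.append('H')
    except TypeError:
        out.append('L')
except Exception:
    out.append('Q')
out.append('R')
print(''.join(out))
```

Execution trace: 'L' (inner except TypeError) → 'R' (after the try/except). Output: LR

Answer: LR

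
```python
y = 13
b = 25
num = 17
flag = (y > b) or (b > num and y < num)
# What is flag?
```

Trace:
`y = 13` → y = 13
`b = 25` → b = 25
`num = 17` → num = 17
`flag = (y > b) or (b > num and y < num)` → flag = True
So flag = True

Answer: True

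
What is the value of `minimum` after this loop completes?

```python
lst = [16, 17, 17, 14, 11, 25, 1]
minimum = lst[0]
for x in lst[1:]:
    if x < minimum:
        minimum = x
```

Minimum of [16, 17, 17, 14, 11, 25, 1]
`minimum` takes the values: 16 → 14 → 11 → 1

Answer: 1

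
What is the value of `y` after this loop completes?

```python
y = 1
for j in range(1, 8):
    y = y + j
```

Start at 1, add 1 through 7
`y` takes the values: 1 → 2 → 4 → 7 → 11 → 16 → 22 → 29

Answer: 29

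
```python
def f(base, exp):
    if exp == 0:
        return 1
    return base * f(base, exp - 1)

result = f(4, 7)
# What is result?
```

f(4, 7) = 4 * 4 * 4 * 4 * 4 * 4 * 4 = 16384

Answer: 16384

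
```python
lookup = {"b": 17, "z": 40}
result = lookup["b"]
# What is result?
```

Trace:
`lookup = {"b": 17, "z": 40}` → lookup = {'b': 17, 'z': 40}
`result = lookup["b"]` → result = 17
So result = 17

Answer: 17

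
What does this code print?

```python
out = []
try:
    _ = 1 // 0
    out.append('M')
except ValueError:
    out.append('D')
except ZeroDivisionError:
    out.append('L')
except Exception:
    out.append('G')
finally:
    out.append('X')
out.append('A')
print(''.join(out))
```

Execution trace: 'L' (except ZeroDivisionError) → 'X' (finally) → 'A' (after the try/except). Output: LXA

Answer: LXA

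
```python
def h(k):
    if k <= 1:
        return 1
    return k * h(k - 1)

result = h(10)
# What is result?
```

h(10) = 10 * 9 * 8 * 7 * 6 * 5 * 4 * 3 * 2 * 1 = 3628800

Answer: 3628800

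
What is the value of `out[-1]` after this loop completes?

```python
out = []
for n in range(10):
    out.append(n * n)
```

Last element of squares 0 to 9
`out` takes the values: [] → [0] → [0, 1] → [0, 1, 4] → [0, 1, 4, 9] → [0, 1, 4, 9, 16] → [0, 1, 4, 9, 16, 25] → [0, 1, 4, 9, 16, 25, 36] → [0, 1, 4, 9, 16, 25, 36, 49] → [0, 1, 4, 9, 16, 25, 36, 49, 64] → [0, 1, 4, 9, 16, 25, 36, 49, 64, 81]
So `out[-1]` = 81

Answer: 81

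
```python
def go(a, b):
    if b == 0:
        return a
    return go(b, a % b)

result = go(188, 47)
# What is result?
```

go(188, 47) -> go(47, 0) -> 47

Answer: 47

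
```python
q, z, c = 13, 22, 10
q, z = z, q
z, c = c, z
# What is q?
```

Trace:
`q, z, c = 13, 22, 10` → q = 13; z = 22; c = 10
`q, z = z, q` → q = 22; z = 13
`z, c = c, z` → z = 10; c = 13
So q = 22

Answer: 22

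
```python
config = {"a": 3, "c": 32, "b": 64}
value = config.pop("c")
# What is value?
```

Trace:
`config = {"a": 3, "c": 32, "b": 64}` → config = {'a': 3, 'c': 32, 'b': 64}
`value = config.pop("c")` → config = {'a': 3, 'b': 64}; value = 32
So value = 32

Answer: 32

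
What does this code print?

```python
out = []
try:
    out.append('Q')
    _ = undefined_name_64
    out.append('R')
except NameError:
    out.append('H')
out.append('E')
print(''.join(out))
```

Execution trace: 'Q' (try body) → 'H' (except NameError) → 'E' (after the try/except). Output: QHE

Answer: QHE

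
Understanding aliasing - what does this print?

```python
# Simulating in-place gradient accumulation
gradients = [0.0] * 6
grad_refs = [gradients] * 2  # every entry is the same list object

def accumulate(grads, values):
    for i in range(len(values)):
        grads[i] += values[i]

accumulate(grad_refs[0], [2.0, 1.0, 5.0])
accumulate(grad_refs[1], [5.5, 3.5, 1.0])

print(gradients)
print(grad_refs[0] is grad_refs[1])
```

Key concept: gradient accumulation aliasing.
Step by step:
`gradients = [0.0] * 6` → gradients = [0.0, 0.0, 0.0, 0.0, 0.0, 0.0]
`grad_refs = [gradients] * 2` → grad_refs = [[0.0, 0.0, 0.0, 0.0, 0.0, 0.0], [0.0, 0.0, 0.0, 0.0, 0.0, 0.0]]
`accumulate(grad_refs[0], [2.0, 1.0, 5.0])` → gradients = [2.0, 1.0, 5.0, 0.0, 0.0, 0.0]; grad_refs = [[2.0, 1.0, 5.0, 0.0, 0.0, 0.0], [2.0, 1.0, 5.0, 0.0, 0.0, 0.0]]
`accumulate(grad_refs[1], [5.5, 3.5, 1.0])` → gradients = [7.5, 4.5, 6.0, 0.0, 0.0, 0.0]; grad_refs = [[7.5, 4.5, 6.0, 0.0, 0.0, 0.0], [7.5, 4.5, 6.0, 0.0, 0.0, 0.0]]
`print(gradients)` → prints [7.5, 4.5, 6.0, 0.0, 0.0, 0.0]
`print(grad_refs[0] is grad_refs[1])` → prints True

Answer:
[7.5, 4.5, 6.0, 0.0, 0.0, 0.0]
True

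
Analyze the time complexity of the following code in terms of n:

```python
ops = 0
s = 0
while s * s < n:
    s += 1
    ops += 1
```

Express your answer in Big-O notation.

Each loop level contributes: √n. Multiplying the contributions gives O(√n).

Answer: O(√n)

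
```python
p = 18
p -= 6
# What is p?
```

Trace:
`p = 18` → p = 18
`p -= 6` → p = 12
So p = 12

Answer: 12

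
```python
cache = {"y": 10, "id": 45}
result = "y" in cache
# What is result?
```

Trace:
`cache = {"y": 10, "id": 45}` → cache = {'y': 10, 'id': 45}
`result = "y" in cache` → result = True
So result = True

Answer: True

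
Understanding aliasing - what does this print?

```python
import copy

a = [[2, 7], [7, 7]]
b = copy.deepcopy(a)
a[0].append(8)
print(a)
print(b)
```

Key concept: deep copy is fully independent.
Step by step:
`a = [[2, 7], [7, 7]]` → a = [[2, 7], [7, 7]]
`b = copy.deepcopy(a)` → b = [[2, 7], [7, 7]]
`a[0].append(8)` → a = [[2, 7, 8], [7, 7]]
`print(a)` → prints [[2, 7, 8], [7, 7]]
`print(b)` → prints [[2, 7], [7, 7]]

Answer:
[[2, 7, 8], [7, 7]]
[[2, 7], [7, 7]]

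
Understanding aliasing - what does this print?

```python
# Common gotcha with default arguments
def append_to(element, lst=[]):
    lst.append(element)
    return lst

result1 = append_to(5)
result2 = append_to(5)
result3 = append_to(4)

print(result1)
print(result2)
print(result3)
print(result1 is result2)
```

Key concept: mutable default argument gotcha.
Step by step:
`result1 = append_to(5)` → result1 = [5]
`result2 = append_to(5)` → result1 = [5, 5] (same object as result2); result2 = [5, 5] (same object as result1)
`result3 = append_to(4)` → result1 = [5, 5, 4] (same object as result2, result3); result2 = [5, 5, 4] (same object as result1, result3); result3 = [5, 5, 4] (same object as result1, result2)
`print(result1)` → prints [5, 5, 4]
`print(result2)` → prints [5, 5, 4]
`print(result3)` → prints [5, 5, 4]
`print(result1 is result2)` → prints True

Answer:
[5, 5, 4]
[5, 5, 4]
[5, 5, 4]
True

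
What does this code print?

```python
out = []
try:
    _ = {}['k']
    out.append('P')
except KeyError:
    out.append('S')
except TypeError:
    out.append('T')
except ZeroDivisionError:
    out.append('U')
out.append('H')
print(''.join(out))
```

Execution trace: 'S' (except KeyError) → 'H' (after the try/except). Output: SH

Answer: SH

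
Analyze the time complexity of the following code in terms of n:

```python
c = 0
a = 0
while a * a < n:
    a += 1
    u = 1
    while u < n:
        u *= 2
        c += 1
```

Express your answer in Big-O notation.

Each loop level contributes: √n × log n. Multiplying the contributions gives O(√n log n).

Answer: O(√n log n)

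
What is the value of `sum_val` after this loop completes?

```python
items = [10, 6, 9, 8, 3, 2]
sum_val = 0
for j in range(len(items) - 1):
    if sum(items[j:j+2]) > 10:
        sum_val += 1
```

Count windows with sum > 10
`sum_val` takes the values: 0 → 1 → 2 → 3 → 4

Answer: 4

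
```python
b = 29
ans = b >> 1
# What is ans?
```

Trace:
`b = 29` → b = 29
`ans = b >> 1` → ans = 14
So ans = 14

Answer: 14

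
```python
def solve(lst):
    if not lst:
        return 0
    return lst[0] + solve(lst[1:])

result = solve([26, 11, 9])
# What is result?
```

26 + 11 + 9 + 0 = 46

Answer: 46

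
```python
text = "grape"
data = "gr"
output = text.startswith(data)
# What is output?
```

Trace:
`text = "grape"` → text = 'grape'
`data = "gr"` → data = 'gr'
`output = text.startswith(data)` → output = True
So output = True

Answer: True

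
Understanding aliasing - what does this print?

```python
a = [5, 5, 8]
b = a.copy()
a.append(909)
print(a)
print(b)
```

Key concept: list.copy() creates independent copy.
Step by step:
`a = [5, 5, 8]` → a = [5, 5, 8]
`b = a.copy()` → b = [5, 5, 8]
`a.append(909)` → a = [5, 5, 8, 909]
`print(a)` → prints [5, 5, 8, 909]
`print(b)` → prints [5, 5, 8]

Answer:
[5, 5, 8, 909]
[5, 5, 8]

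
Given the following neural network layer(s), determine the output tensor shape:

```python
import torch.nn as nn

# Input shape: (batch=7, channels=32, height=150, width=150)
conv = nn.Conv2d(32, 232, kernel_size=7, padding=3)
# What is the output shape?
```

Input: (7, 32, 150, 150) -> Output: (7, 232, 150, 150)

Answer: (7, 232, 150, 150)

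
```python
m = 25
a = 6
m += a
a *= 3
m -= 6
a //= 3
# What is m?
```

Trace:
`m = 25` → m = 25
`a = 6` → a = 6
`m += a` → m = 31
`a *= 3` → a = 18
`m -= 6` → m = 25
`a //= 3` → a = 6
So m = 25

Answer: 25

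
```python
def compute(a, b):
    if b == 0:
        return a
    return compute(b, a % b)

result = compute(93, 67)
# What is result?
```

compute(93, 67) -> compute(67, 26) -> compute(26, 15) -> compute(15, 11) -> compute(11, 4) -> compute(4, 3) -> compute(3, 1) -> compute(1, 0) -> 1

Answer: 1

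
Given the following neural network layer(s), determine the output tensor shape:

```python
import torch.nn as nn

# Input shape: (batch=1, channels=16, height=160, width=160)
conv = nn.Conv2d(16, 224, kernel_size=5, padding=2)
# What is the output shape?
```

Input: (1, 16, 160, 160) -> Output: (1, 224, 160, 160)

Answer: (1, 224, 160, 160)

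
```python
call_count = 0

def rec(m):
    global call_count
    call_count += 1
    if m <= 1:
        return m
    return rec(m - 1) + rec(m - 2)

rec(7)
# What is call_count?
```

Calls(m) = 1 + Calls(m-1) + Calls(m-2); Calls(0)=Calls(1)=1. For m=7 this gives 41.

Answer: 41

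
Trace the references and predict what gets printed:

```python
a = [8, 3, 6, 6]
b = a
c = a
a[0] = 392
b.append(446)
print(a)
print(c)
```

Key concept: multiple aliases.
Step by step:
`a = [8, 3, 6, 6]` → a = [8, 3, 6, 6]
`b = a` → b = [8, 3, 6, 6] (same object as a)
`c = a` → c = [8, 3, 6, 6] (same object as a, b)
`a[0] = 392` → a = [392, 3, 6, 6] (same object as b, c); b = [392, 3, 6, 6] (same object as a, c); c = [392, 3, 6, 6] (same object as a, b)
`b.append(446)` → a = [392, 3, 6, 6, 446] (same object as b, c); b = [392, 3, 6, 6, 446] (same object as a, c); c = [392, 3, 6, 6, 446] (same object as a, b)
`print(a)` → prints [392, 3, 6, 6, 446]
`print(c)` → prints [392, 3, 6, 6, 446]

Answer:
[392, 3, 6, 6, 446]
[392, 3, 6, 6, 446]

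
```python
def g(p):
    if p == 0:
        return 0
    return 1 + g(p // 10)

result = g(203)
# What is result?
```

Count of digits of 203: 3

Answer: 3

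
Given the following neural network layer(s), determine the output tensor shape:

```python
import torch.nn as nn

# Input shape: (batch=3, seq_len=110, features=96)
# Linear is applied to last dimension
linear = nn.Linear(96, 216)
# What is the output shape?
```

Input: (3, 110, 96) -> Output: (3, 110, 216)

Answer: (3, 110, 216)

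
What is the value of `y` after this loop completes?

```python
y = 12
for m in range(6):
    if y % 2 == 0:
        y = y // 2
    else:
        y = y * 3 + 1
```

Collatz-style transformation from 12
`y` takes the values: 12 → 6 → 3 → 10 → 5 → 16 → 8

Answer: 8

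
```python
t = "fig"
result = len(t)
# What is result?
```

Trace:
`t = "fig"` → t = 'fig'
`result = len(t)` → result = 3
So result = 3

Answer: 3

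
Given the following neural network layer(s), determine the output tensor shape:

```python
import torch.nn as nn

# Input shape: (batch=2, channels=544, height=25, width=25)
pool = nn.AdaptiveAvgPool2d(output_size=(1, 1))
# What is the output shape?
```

Input: (2, 544, 25, 25) -> Output: (2, 544, 1, 1)

Answer: (2, 544, 1, 1)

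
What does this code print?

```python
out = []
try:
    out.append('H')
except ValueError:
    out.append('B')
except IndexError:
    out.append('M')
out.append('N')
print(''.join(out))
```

Execution trace: 'H' (try body, no exception) → 'N' (after the try/except). Output: HN

Answer: HN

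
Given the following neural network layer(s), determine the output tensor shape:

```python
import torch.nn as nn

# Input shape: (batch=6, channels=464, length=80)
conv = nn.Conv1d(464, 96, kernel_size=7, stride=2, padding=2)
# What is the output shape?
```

Input: (6, 464, 80) -> Output: (6, 96, 39)

Answer: (6, 96, 39)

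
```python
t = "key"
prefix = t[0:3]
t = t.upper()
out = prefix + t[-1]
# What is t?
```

Trace:
`t = "key"` → t = 'key'
`prefix = t[0:3]` → prefix = 'key'
`t = t.upper()` → t = 'KEY'
`out = prefix + t[-1]` → out = 'keyY'
So t = 'KEY'

Answer: 'KEY'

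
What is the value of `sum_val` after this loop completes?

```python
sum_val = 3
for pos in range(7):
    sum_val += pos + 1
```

Start at 3, add 1 to 7 = 31
`sum_val` takes the values: 3 → 4 → 6 → 9 → 13 → 18 → 24 → 31

Answer: 31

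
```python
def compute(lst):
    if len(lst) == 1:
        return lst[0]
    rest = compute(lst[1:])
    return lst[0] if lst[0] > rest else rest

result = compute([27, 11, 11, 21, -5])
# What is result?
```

Recursive max over [27, 11, 11, 21, -5] = 27

Answer: 27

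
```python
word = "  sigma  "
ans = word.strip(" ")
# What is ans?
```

Trace:
`word = "  sigma  "` → word = '  sigma  '
`ans = word.strip(" ")` → ans = 'sigma'
So ans = 'sigma'

Answer: 'sigma'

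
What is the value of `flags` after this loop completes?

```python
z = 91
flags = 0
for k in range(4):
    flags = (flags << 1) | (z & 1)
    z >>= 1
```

Reverse lowest 4 bits of 91
`flags` takes the values: 0 → 1 → 3 → 6 → 13

Answer: 13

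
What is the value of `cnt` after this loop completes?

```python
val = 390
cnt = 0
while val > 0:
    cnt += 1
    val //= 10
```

Count digits by repeated division by 10
`cnt` takes the values: 0 → 1 → 2 → 3

Answer: 3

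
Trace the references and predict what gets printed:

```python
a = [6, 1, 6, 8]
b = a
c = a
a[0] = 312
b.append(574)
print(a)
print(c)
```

Key concept: multiple aliases.
Step by step:
`a = [6, 1, 6, 8]` → a = [6, 1, 6, 8]
`b = a` → b = [6, 1, 6, 8] (same object as a)
`c = a` → c = [6, 1, 6, 8] (same object as a, b)
`a[0] = 312` → a = [312, 1, 6, 8] (same object as b, c); b = [312, 1, 6, 8] (same object as a, c); c = [312, 1, 6, 8] (same object as a, b)
`b.append(574)` → a = [312, 1, 6, 8, 574] (same object as b, c); b = [312, 1, 6, 8, 574] (same object as a, c); c = [312, 1, 6, 8, 574] (same object as a, b)
`print(a)` → prints [312, 1, 6, 8, 574]
`print(c)` → prints [312, 1, 6, 8, 574]

Answer:
[312, 1, 6, 8, 574]
[312, 1, 6, 8, 574]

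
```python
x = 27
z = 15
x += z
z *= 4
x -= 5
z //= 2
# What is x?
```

Trace:
`x = 27` → x = 27
`z = 15` → z = 15
`x += z` → x = 42
`z *= 4` → z = 60
`x -= 5` → x = 37
`z //= 2` → z = 30
So x = 37

Answer: 37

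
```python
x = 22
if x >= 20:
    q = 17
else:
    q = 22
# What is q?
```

Trace:
`x = 22` → x = 22
`if x >= 20: ...` → x >= 20 is True → q = 17
So q = 17

Answer: 17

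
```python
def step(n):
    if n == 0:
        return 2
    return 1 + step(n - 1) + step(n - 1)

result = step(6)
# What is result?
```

step(n) = 1 + 2·step(n-1), step(0)=2. Closed form: (2+1)·2^6 - 1 = 191.

Answer: 191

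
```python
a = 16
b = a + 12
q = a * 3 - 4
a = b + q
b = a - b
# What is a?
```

Trace:
`a = 16` → a = 16
`b = a + 12` → b = 28
`q = a * 3 - 4` → q = 44
`a = b + q` → a = 72
`b = a - b` → b = 44
So a = 72

Answer: 72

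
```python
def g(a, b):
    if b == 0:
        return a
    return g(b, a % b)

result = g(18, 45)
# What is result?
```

g(18, 45) -> g(45, 18) -> g(18, 9) -> g(9, 0) -> 9

Answer: 9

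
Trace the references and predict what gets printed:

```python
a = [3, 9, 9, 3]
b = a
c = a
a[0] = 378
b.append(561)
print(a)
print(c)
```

Key concept: multiple aliases.
Step by step:
`a = [3, 9, 9, 3]` → a = [3, 9, 9, 3]
`b = a` → b = [3, 9, 9, 3] (same object as a)
`c = a` → c = [3, 9, 9, 3] (same object as a, b)
`a[0] = 378` → a = [378, 9, 9, 3] (same object as b, c); b = [378, 9, 9, 3] (same object as a, c); c = [378, 9, 9, 3] (same object as a, b)
`b.append(561)` → a = [378, 9, 9, 3, 561] (same object as b, c); b = [378, 9, 9, 3, 561] (same object as a, c); c = [378, 9, 9, 3, 561] (same object as a, b)
`print(a)` → prints [378, 9, 9, 3, 561]
`print(c)` → prints [378, 9, 9, 3, 561]

Answer:
[378, 9, 9, 3, 561]
[378, 9, 9, 3, 561]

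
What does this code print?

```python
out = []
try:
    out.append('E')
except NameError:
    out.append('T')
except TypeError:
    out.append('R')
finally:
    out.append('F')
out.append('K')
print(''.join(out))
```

Execution trace: 'E' (try body, no exception) → 'F' (finally) → 'K' (after the try/except). Output: EFK

Answer: EFK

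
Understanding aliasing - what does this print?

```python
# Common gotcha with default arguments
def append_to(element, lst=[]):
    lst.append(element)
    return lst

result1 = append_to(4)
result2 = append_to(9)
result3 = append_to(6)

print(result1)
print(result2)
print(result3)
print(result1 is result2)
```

Key concept: mutable default argument gotcha.
Step by step:
`result1 = append_to(4)` → result1 = [4]
`result2 = append_to(9)` → result1 = [4, 9] (same object as result2); result2 = [4, 9] (same object as result1)
`result3 = append_to(6)` → result1 = [4, 9, 6] (same object as result2, result3); result2 = [4, 9, 6] (same object as result1, result3); result3 = [4, 9, 6] (same object as result1, result2)
`print(result1)` → prints [4, 9, 6]
`print(result2)` → prints [4, 9, 6]
`print(result3)` → prints [4, 9, 6]
`print(result1 is result2)` → prints True

Answer:
[4, 9, 6]
[4, 9, 6]
[4, 9, 6]
True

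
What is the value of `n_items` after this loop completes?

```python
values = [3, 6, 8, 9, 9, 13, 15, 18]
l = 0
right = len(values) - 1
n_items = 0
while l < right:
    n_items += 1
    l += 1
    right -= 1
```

Iterations until pointers meet (list length 8)
`n_items` takes the values: 0 → 1 → 2 → 3 → 4

Answer: 4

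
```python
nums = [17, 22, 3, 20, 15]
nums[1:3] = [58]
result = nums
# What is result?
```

Trace:
`nums = [17, 22, 3, 20, 15]` → nums = [17, 22, 3, 20, 15]
`nums[1:3] = [58]` → nums = [17, 58, 20, 15]
`result = nums` → result = [17, 58, 20, 15]
So result = [17, 58, 20, 15]

Answer: [17, 58, 20, 15]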